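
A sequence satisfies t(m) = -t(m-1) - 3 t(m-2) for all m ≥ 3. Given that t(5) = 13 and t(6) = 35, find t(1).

-2

Rearranging, t(m-2) = (t(m) + t(m-1)) / -3.
t(4) = (35 + 13) / -3 = 48/-3 = -16
t(3) = (13 + (-16)) / -3 = -3/-3 = 1
t(2) = (-16 + 1) / -3 = -15/-3 = 5
t(1) = (1 + 5) / -3 = 6/-3 = -2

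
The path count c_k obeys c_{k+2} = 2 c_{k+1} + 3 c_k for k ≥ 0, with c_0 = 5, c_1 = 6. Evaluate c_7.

c_2 = 2(6) + 3(5) = 27
c_3 = 2(27) + 3(6) = 72
c_4 = 2(72) + 3(27) = 225
c_5 = 2(225) + 3(72) = 666
c_6 = 2(666) + 3(225) = 2007
c_7 = 2(2007) + 3(666) = 6012

6012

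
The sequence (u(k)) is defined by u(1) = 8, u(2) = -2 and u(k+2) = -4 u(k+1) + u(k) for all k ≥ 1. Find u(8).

u(3) = -4·(-2) + 8 = 16
u(4) = -4·16 + (-2) = -66
u(5) = -4·(-66) + 16 = 280
u(6) = -4·280 + (-66) = -1186
u(7) = -4·(-1186) + 280 = 5024
u(8) = -4·5024 + (-1186) = -21282

-21282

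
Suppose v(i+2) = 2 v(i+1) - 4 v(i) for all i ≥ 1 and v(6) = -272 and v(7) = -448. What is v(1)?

Rearranging, v(i-2) = (v(i) - 2 v(i-1)) / -4.
v(5) = (-448 - 2(-272)) / -4 = 96/-4 = -24
v(4) = (-272 - 2(-24)) / -4 = -224/-4 = 56
v(3) = (-24 - 2(56)) / -4 = -136/-4 = 34
v(2) = (56 - 2(34)) / -4 = -12/-4 = 3
v(1) = (34 - 2(3)) / -4 = 28/-4 = -7

-7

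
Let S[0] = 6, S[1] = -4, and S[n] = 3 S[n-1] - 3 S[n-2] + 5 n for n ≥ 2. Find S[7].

S[2] = 3*(-4) - 3*6 + 10 = -20
S[3] = 3*(-20) - 3*(-4) + 15 = -33
S[4] = 3*(-33) - 3*(-20) + 20 = -19
S[5] = 3*(-19) - 3*(-33) + 25 = 67
S[6] = 3*67 - 3*(-19) + 30 = 288
S[7] = 3*288 - 3*67 + 35 = 698

698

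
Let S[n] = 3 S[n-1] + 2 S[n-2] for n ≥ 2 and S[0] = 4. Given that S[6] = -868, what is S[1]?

Let S[1] = x.
S[2] = 8 + 3x
S[3] = 24 + 11x
S[4] = 88 + 39x
S[5] = 312 + 139x
S[6] = 1112 + 495x
So 1112 + 495x = -868, giving x = -4.

-4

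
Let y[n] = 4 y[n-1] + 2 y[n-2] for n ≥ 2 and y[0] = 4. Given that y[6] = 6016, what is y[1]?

Let y[1] = w.
y[2] = 8 + 4w
y[3] = 32 + 18w
y[4] = 144 + 80w
y[5] = 640 + 356w
y[6] = 2848 + 1584w
So 2848 + 1584w = 6016, giving w = 2.

2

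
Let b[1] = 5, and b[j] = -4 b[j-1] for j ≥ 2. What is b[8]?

-81920

b[2] = -4(5) = -20
b[3] = -4(-20) = 80
b[4] = -4(80) = -320
b[5] = -4(-320) = 1280
b[6] = -4(1280) = -5120
b[7] = -4(-5120) = 20480
b[8] = -4(20480) = -81920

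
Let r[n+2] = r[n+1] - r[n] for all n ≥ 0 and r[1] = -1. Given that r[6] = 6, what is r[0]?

Let r[0] = w.
r[2] = -1 - w
r[3] = -w
r[4] = 1
r[5] = 1 + w
r[6] = w
So w = 6, giving w = 6.

6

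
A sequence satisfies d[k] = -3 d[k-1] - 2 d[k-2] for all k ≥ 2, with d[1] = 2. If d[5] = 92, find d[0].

Let d[0] = x.
d[2] = -6 - 2x
d[3] = 14 + 6x
d[4] = -30 - 14x
d[5] = 62 + 30x
So 62 + 30x = 92, giving x = 1.

1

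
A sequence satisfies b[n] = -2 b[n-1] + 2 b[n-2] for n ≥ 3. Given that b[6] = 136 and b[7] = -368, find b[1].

Rearranging, b[n-2] = (b[n] + 2 b[n-1]) / 2.
b[5] = (-368 + 2(136)) / 2 = -96/2 = -48
b[4] = (136 + 2(-48)) / 2 = 40/2 = 20
b[3] = (-48 + 2(20)) / 2 = -8/2 = -4
b[2] = (20 + 2(-4)) / 2 = 12/2 = 6
b[1] = (-4 + 2(6)) / 2 = 8/2 = 4

4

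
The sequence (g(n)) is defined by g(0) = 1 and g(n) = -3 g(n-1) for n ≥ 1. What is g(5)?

-243

g(1) = -3·1 = -3
g(2) = -3·(-3) = 9
g(3) = -3·9 = -27
g(4) = -3·(-27) = 81
g(5) = -3·81 = -243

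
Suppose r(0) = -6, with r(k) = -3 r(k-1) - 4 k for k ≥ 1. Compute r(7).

11474

r(1) = -3·(-6) - 4 = 14
r(2) = -3·14 - 8 = -50
r(3) = -3·(-50) - 12 = 138
r(4) = -3·138 - 16 = -430
r(5) = -3·(-430) - 20 = 1270
r(6) = -3·1270 - 24 = -3834
r(7) = -3·(-3834) - 28 = 11474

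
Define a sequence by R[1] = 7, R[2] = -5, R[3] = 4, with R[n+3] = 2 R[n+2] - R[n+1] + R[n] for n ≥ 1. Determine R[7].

R[4] = 2(4) - (-5) + 7 = 20
R[5] = 2(20) - 4 + (-5) = 31
R[6] = 2(31) - 20 + 4 = 46
R[7] = 2(46) - 31 + 20 = 81

81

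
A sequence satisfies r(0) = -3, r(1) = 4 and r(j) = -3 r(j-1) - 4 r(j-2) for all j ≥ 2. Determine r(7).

r(2) = -3·4 - 4·(-3) = 0
r(3) = -3·0 - 4·4 = -16
r(4) = -3·(-16) - 4·0 = 48
r(5) = -3·48 - 4·(-16) = -80
r(6) = -3·(-80) - 4·48 = 48
r(7) = -3·48 - 4·(-80) = 176

176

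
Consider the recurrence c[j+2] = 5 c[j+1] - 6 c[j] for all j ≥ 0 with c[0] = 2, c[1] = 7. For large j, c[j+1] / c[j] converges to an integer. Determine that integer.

3

The characteristic equation is r^2 - 5r + 6 = 0, which factors as (r - 3)(r - 2) = 0.
So the roots are 3 and 2. Since |3| > |2| and the coefficient of 3^j is non-zero, the ratio tends to 3.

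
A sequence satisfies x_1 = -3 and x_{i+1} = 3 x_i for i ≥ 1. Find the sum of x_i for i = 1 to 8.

-9840

x_2 = 3·(-3) = -9
x_3 = 3·(-9) = -27
x_4 = 3·(-27) = -81
x_5 = 3·(-81) = -243
x_6 = 3·(-243) = -729
x_7 = 3·(-729) = -2187
x_8 = 3·(-2187) = -6561
Sum = (-3) + (-9) + (-27) + (-81) + (-243) + (-729) + (-2187) + (-6561) = -9840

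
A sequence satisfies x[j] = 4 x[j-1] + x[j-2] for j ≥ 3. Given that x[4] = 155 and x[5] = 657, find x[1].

9

Rearranging, x[j-2] = x[j] - 4 x[j-1].
x[3] = 657 - 4(155) = 37
x[2] = 155 - 4(37) = 7
x[1] = 37 - 4(7) = 9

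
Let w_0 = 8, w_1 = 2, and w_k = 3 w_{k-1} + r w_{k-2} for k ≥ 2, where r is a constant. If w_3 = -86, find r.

w_2 = 6 + 8r
w_3 = 18 + 26r
So 18 + 26r = -86, giving r = -4.

-4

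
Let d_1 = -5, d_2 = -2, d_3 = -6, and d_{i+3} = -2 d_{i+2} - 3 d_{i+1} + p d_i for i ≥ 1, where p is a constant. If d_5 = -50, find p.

d_4 = 18 - 5p
d_5 = -18 + 8p
So -18 + 8p = -50, giving p = -4.

-4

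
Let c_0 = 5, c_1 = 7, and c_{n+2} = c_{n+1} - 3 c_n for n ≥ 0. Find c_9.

7

c_2 = 7 - 3*5 = -8
c_3 = (-8) - 3*7 = -29
c_4 = (-29) - 3*(-8) = -5
c_5 = (-5) - 3*(-29) = 82
c_6 = 82 - 3*(-5) = 97
c_7 = 97 - 3*82 = -149
c_8 = (-149) - 3*97 = -440
c_9 = (-440) - 3*(-149) = 7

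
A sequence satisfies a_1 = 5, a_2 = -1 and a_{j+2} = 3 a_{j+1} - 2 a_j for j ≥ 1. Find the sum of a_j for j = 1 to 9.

a_3 = 3(-1) - 2(5) = -13
a_4 = 3(-13) - 2(-1) = -37
a_5 = 3(-37) - 2(-13) = -85
a_6 = 3(-85) - 2(-37) = -181
a_7 = 3(-181) - 2(-85) = -373
a_8 = 3(-373) - 2(-181) = -757
a_9 = 3(-757) - 2(-373) = -1525
Sum = 5 + (-1) + (-13) + (-37) + (-85) + (-181) + (-373) + (-757) + (-1525) = -2967

-2967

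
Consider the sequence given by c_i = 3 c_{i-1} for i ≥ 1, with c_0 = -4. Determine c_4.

-324

c_1 = 3(-4) = -12
c_2 = 3(-12) = -36
c_3 = 3(-36) = -108
c_4 = 3(-108) = -324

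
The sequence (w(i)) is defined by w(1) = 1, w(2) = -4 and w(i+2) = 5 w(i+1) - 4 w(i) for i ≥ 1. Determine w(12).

w(3) = 5*(-4) - 4*1 = -24
w(4) = 5*(-24) - 4*(-4) = -104
w(5) = 5*(-104) - 4*(-24) = -424
w(6) = 5*(-424) - 4*(-104) = -1704
w(7) = 5*(-1704) - 4*(-424) = -6824
w(8) = 5*(-6824) - 4*(-1704) = -27304
w(9) = 5*(-27304) - 4*(-6824) = -109224
w(10) = 5*(-109224) - 4*(-27304) = -436904
w(11) = 5*(-436904) - 4*(-109224) = -1747624
w(12) = 5*(-1747624) - 4*(-436904) = -6990504

-6990504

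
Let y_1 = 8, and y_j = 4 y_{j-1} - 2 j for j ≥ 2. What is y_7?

26402

y_2 = 4*8 - 4 = 28
y_3 = 4*28 - 6 = 106
y_4 = 4*106 - 8 = 416
y_5 = 4*416 - 10 = 1654
y_6 = 4*1654 - 12 = 6604
y_7 = 4*6604 - 14 = 26402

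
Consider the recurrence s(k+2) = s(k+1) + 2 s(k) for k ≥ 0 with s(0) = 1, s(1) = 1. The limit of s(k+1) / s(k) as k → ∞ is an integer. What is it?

The characteristic equation is r^2 - r - 2 = 0, which factors as (r - 2)(r + 1) = 0.
So the roots are 2 and -1. Since |2| > |-1| and the coefficient of 2^k is non-zero, the ratio tends to 2.

2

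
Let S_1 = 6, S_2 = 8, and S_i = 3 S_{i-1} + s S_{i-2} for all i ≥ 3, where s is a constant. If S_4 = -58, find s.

-5

S_3 = 24 + 6s
S_4 = 72 + 26s
So 72 + 26s = -58, giving s = -5.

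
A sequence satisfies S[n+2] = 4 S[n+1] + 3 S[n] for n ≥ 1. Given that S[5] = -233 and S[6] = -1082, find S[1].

Rearranging, S[n-2] = (S[n] - 4 S[n-1]) / 3.
S[4] = (-1082 - 4*(-233)) / 3 = -150/3 = -50
S[3] = (-233 - 4*(-50)) / 3 = -33/3 = -11
S[2] = (-50 - 4*(-11)) / 3 = -6/3 = -2
S[1] = (-11 - 4*(-2)) / 3 = -3/3 = -1

-1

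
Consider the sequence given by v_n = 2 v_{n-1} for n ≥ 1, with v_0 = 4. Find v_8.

v_1 = 2*4 = 8
v_2 = 2*8 = 16
v_3 = 2*16 = 32
v_4 = 2*32 = 64
v_5 = 2*64 = 128
v_6 = 2*128 = 256
v_7 = 2*256 = 512
v_8 = 2*512 = 1024

1024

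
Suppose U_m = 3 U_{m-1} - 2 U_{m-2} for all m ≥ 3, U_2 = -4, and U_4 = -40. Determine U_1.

2

Let U_1 = v.
U_3 = -12 - 2v
U_4 = -28 - 6v
So -28 - 6v = -40, giving v = 2.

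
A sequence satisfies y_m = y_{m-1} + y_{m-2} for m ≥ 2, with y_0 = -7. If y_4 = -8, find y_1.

Let y_1 = v.
y_2 = -7 + v
y_3 = -7 + 2v
y_4 = -14 + 3v
So -14 + 3v = -8, giving v = 2.

2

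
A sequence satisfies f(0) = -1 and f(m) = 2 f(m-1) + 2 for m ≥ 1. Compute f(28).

268435454

The fixed point is 2/(1 - 2) = -2, so f(m) + 2 = 2(f(m-1) + 2).
Hence f(m) = 1·2^m - 2.
f(28) = 1·2^{28} - 2 = 1·268435456 - 2 = 268435454.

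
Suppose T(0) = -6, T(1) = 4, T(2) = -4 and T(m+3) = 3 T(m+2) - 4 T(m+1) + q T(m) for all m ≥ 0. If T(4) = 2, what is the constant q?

T(3) = -28 - 6q
T(4) = -68 - 14q
So -68 - 14q = 2, giving q = -5.

-5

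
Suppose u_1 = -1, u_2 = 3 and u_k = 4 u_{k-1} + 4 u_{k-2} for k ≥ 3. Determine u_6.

u_3 = 4·3 + 4·(-1) = 8
u_4 = 4·8 + 4·3 = 44
u_5 = 4·44 + 4·8 = 208
u_6 = 4·208 + 4·44 = 1008

1008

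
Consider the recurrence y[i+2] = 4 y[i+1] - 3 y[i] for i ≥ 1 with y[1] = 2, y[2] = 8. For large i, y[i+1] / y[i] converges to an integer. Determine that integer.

The characteristic equation is r^2 - 4r + 3 = 0, which factors as (r - 3)(r - 1) = 0.
So the roots are 3 and 1. Since |3| > |1| and the coefficient of 3^i is non-zero, the ratio tends to 3.

3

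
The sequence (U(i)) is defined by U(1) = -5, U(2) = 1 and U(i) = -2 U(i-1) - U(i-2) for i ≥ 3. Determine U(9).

27

U(3) = -2(1) - (-5) = 3
U(4) = -2(3) - 1 = -7
U(5) = -2(-7) - 3 = 11
U(6) = -2(11) - (-7) = -15
U(7) = -2(-15) - 11 = 19
U(8) = -2(19) - (-15) = -23
U(9) = -2(-23) - 19 = 27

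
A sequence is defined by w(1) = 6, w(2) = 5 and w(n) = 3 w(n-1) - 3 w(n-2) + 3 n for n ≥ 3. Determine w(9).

w(3) = 3(5) - 3(6) + 9 = 6
w(4) = 3(6) - 3(5) + 12 = 15
w(5) = 3(15) - 3(6) + 15 = 42
w(6) = 3(42) - 3(15) + 18 = 99
w(7) = 3(99) - 3(42) + 21 = 192
w(8) = 3(192) - 3(99) + 24 = 303
w(9) = 3(303) - 3(192) + 27 = 360

360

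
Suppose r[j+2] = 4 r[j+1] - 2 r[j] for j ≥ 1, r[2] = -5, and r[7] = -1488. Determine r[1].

Let r[1] = z.
r[3] = -20 - 2z
r[4] = -70 - 8z
r[5] = -240 - 28z
r[6] = -820 - 96z
r[7] = -2800 - 328z
So -2800 - 328z = -1488, giving z = -4.

-4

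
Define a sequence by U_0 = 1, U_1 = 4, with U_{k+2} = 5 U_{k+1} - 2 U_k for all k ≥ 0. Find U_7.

35498

U_2 = 5*4 - 2*1 = 18
U_3 = 5*18 - 2*4 = 82
U_4 = 5*82 - 2*18 = 374
U_5 = 5*374 - 2*82 = 1706
U_6 = 5*1706 - 2*374 = 7782
U_7 = 5*7782 - 2*1706 = 35498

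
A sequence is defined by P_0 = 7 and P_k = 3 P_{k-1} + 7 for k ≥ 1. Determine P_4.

P_1 = 3*7 + 7 = 28
P_2 = 3*28 + 7 = 91
P_3 = 3*91 + 7 = 280
P_4 = 3*280 + 7 = 847

847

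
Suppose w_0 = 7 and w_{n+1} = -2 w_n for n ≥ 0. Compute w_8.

w_1 = -2(7) = -14
w_2 = -2(-14) = 28
w_3 = -2(28) = -56
w_4 = -2(-56) = 112
w_5 = -2(112) = -224
w_6 = -2(-224) = 448
w_7 = -2(448) = -896
w_8 = -2(-896) = 1792

1792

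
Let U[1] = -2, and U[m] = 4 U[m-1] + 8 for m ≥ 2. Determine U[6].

U[2] = 4*(-2) + 8 = 0
U[3] = 4*0 + 8 = 8
U[4] = 4*8 + 8 = 40
U[5] = 4*40 + 8 = 168
U[6] = 4*168 + 8 = 680

680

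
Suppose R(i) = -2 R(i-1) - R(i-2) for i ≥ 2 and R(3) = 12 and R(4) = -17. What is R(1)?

Rearranging, R(i-2) = -(R(i) + 2 R(i-1)).
R(2) = -(-17 + 2*12) = -7
R(1) = -(12 + 2*(-7)) = 2

2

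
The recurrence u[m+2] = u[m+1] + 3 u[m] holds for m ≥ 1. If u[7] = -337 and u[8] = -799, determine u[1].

-1

Rearranging, u[m-2] = (u[m] - u[m-1]) / 3.
u[6] = (-799 - (-337)) / 3 = -462/3 = -154
u[5] = (-337 - (-154)) / 3 = -183/3 = -61
u[4] = (-154 - (-61)) / 3 = -93/3 = -31
u[3] = (-61 - (-31)) / 3 = -30/3 = -10
u[2] = (-31 - (-10)) / 3 = -21/3 = -7
u[1] = (-10 - (-7)) / 3 = -3/3 = -1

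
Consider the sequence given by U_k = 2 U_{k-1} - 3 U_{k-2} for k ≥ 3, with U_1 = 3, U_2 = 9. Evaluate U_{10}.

U_3 = 2(9) - 3(3) = 9
U_4 = 2(9) - 3(9) = -9
U_5 = 2(-9) - 3(9) = -45
U_6 = 2(-45) - 3(-9) = -63
U_7 = 2(-63) - 3(-45) = 9
U_8 = 2(9) - 3(-63) = 207
U_9 = 2(207) - 3(9) = 387
U_{10} = 2(387) - 3(207) = 153

153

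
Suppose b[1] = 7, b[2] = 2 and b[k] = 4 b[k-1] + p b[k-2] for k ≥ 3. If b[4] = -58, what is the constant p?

b[3] = 8 + 7p
b[4] = 32 + 30p
So 32 + 30p = -58, giving p = -3.

-3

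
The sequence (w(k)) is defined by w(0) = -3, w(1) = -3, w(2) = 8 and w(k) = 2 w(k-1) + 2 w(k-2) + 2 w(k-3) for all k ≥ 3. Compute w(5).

w(3) = 2·8 + 2·(-3) + 2·(-3) = 4
w(4) = 2·4 + 2·8 + 2·(-3) = 18
w(5) = 2·18 + 2·4 + 2·8 = 60

60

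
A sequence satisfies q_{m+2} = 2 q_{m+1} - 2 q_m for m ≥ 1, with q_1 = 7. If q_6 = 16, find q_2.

-4

Let q_2 = z.
q_3 = -14 + 2z
q_4 = -28 + 2z
q_5 = -28
q_6 = -4z
So -4z = 16, giving z = -4.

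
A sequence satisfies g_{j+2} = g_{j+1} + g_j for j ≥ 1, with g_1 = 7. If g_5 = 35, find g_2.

7

Let g_2 = v.
g_3 = 7 + v
g_4 = 7 + 2v
g_5 = 14 + 3v
So 14 + 3v = 35, giving v = 7.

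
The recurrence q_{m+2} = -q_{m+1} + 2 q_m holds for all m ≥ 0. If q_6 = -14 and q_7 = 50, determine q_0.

7

Rearranging, q_{m-2} = (q_m + q_{m-1}) / 2.
q_5 = (50 + (-14)) / 2 = 36/2 = 18
q_4 = (-14 + 18) / 2 = 4/2 = 2
q_3 = (18 + 2) / 2 = 20/2 = 10
q_2 = (2 + 10) / 2 = 12/2 = 6
q_1 = (10 + 6) / 2 = 16/2 = 8
q_0 = (6 + 8) / 2 = 14/2 = 7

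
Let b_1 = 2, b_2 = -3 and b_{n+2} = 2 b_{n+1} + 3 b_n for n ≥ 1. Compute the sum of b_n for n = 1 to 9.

-2458

b_3 = 2·(-3) + 3·2 = 0
b_4 = 2·0 + 3·(-3) = -9
b_5 = 2·(-9) + 3·0 = -18
b_6 = 2·(-18) + 3·(-9) = -63
b_7 = 2·(-63) + 3·(-18) = -180
b_8 = 2·(-180) + 3·(-63) = -549
b_9 = 2·(-549) + 3·(-180) = -1638
Sum = 2 + (-3) + 0 + (-9) + (-18) + (-63) + (-180) + (-549) + (-1638) = -2458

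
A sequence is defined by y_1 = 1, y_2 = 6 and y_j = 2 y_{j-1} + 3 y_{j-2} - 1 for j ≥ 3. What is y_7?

y_3 = 2·6 + 3·1 - 1 = 14
y_4 = 2·14 + 3·6 - 1 = 45
y_5 = 2·45 + 3·14 - 1 = 131
y_6 = 2·131 + 3·45 - 1 = 396
y_7 = 2·396 + 3·131 - 1 = 1184

1184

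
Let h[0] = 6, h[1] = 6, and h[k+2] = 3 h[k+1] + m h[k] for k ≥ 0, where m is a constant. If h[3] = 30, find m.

h[2] = 18 + 6m
h[3] = 54 + 24m
So 54 + 24m = 30, giving m = -1.

-1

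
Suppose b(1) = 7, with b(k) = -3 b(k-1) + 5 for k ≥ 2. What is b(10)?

b(2) = -3·7 + 5 = -16
b(3) = -3·(-16) + 5 = 53
b(4) = -3·53 + 5 = -154
b(5) = -3·(-154) + 5 = 467
b(6) = -3·467 + 5 = -1396
b(7) = -3·(-1396) + 5 = 4193
b(8) = -3·4193 + 5 = -12574
b(9) = -3·(-12574) + 5 = 37727
b(10) = -3·37727 + 5 = -113176

-113176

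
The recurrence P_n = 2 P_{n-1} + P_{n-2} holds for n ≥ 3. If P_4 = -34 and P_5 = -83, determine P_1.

Rearranging, P_{n-2} = P_n - 2 P_{n-1}.
P_3 = -83 - 2(-34) = -15
P_2 = -34 - 2(-15) = -4
P_1 = -15 - 2(-4) = -7

-7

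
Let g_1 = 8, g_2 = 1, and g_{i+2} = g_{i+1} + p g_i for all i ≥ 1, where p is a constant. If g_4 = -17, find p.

-2

g_3 = 1 + 8p
g_4 = 1 + 9p
So 1 + 9p = -17, giving p = -2.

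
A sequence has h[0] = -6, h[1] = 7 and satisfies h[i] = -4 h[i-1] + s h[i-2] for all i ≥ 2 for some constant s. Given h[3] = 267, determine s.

5

h[2] = -28 - 6s
h[3] = 112 + 31s
So 112 + 31s = 267, giving s = 5.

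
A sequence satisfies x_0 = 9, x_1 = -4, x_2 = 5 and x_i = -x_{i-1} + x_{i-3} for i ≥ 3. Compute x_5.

x_3 = -5 + 9 = 4
x_4 = -4 + (-4) = -8
x_5 = -(-8) + 5 = 13

13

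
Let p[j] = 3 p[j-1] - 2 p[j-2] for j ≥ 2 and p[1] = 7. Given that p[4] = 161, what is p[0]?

-4

Let p[0] = y.
p[2] = 21 - 2y
p[3] = 49 - 6y
p[4] = 105 - 14y
So 105 - 14y = 161, giving y = -4.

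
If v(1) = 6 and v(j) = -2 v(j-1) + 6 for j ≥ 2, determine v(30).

The fixed point is 6/(1 + 2) = 2, so v(j) - 2 = -2(v(j-1) - 2).
Hence v(j) = 4·(-2)^{j-1} + 2.
v(30) = 4·(-2)^{29} + 2 = 4·-536870912 + 2 = -2147483646.

-2147483646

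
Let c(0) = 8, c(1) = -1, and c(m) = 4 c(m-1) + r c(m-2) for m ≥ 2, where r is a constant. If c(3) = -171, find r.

-5

c(2) = -4 + 8r
c(3) = -16 + 31r
So -16 + 31r = -171, giving r = -5.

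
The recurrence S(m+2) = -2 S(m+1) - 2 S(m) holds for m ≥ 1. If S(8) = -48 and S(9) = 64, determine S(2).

Rearranging, S(m-2) = (S(m) + 2 S(m-1)) / -2.
S(7) = (64 + 2(-48)) / -2 = -32/-2 = 16
S(6) = (-48 + 2(16)) / -2 = -16/-2 = 8
S(5) = (16 + 2(8)) / -2 = 32/-2 = -16
S(4) = (8 + 2(-16)) / -2 = -24/-2 = 12
S(3) = (-16 + 2(12)) / -2 = 8/-2 = -4
S(2) = (12 + 2(-4)) / -2 = 4/-2 = -2

-2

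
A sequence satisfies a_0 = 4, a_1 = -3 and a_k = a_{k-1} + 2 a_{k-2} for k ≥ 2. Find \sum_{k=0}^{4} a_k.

14

a_2 = (-3) + 2(4) = 5
a_3 = 5 + 2(-3) = -1
a_4 = (-1) + 2(5) = 9
Sum = 4 + (-3) + 5 + (-1) + 9 = 14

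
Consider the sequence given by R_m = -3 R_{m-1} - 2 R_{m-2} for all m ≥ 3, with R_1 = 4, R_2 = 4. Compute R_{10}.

4084

R_3 = -3*4 - 2*4 = -20
R_4 = -3*(-20) - 2*4 = 52
R_5 = -3*52 - 2*(-20) = -116
R_6 = -3*(-116) - 2*52 = 244
R_7 = -3*244 - 2*(-116) = -500
R_8 = -3*(-500) - 2*244 = 1012
R_9 = -3*1012 - 2*(-500) = -2036
R_{10} = -3*(-2036) - 2*1012 = 4084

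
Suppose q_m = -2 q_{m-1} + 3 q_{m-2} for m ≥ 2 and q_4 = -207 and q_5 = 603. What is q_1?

Rearranging, q_{m-2} = (q_m + 2 q_{m-1}) / 3.
q_3 = (603 + 2*(-207)) / 3 = 189/3 = 63
q_2 = (-207 + 2*63) / 3 = -81/3 = -27
q_1 = (63 + 2*(-27)) / 3 = 9/3 = 3

3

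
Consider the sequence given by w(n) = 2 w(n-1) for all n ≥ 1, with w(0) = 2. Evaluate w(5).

64

w(1) = 2*2 = 4
w(2) = 2*4 = 8
w(3) = 2*8 = 16
w(4) = 2*16 = 32
w(5) = 2*32 = 64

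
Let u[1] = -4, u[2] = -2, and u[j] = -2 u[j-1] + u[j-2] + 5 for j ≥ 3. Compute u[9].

740

u[3] = -2·(-2) + (-4) + 5 = 5
u[4] = -2·5 + (-2) + 5 = -7
u[5] = -2·(-7) + 5 + 5 = 24
u[6] = -2·24 + (-7) + 5 = -50
u[7] = -2·(-50) + 24 + 5 = 129
u[8] = -2·129 + (-50) + 5 = -303
u[9] = -2·(-303) + 129 + 5 = 740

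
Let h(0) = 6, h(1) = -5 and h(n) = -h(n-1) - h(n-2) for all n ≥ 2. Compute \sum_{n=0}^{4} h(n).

1

h(2) = -(-5) - 6 = -1
h(3) = -(-1) - (-5) = 6
h(4) = -6 - (-1) = -5
Sum = 6 + (-5) + (-1) + 6 + (-5) = 1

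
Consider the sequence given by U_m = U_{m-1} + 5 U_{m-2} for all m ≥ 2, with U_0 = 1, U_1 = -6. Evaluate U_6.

-371

U_2 = (-6) + 5(1) = -1
U_3 = (-1) + 5(-6) = -31
U_4 = (-31) + 5(-1) = -36
U_5 = (-36) + 5(-31) = -191
U_6 = (-191) + 5(-36) = -371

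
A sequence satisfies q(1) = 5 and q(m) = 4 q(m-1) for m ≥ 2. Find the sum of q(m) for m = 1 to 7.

27305

q(2) = 4(5) = 20
q(3) = 4(20) = 80
q(4) = 4(80) = 320
q(5) = 4(320) = 1280
q(6) = 4(1280) = 5120
q(7) = 4(5120) = 20480
Sum = 5 + 20 + 80 + 320 + 1280 + 5120 + 20480 = 27305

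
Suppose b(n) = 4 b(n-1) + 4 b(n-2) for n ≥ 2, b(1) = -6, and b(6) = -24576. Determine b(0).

Let b(0) = v.
b(2) = -24 + 4v
b(3) = -120 + 16v
b(4) = -576 + 80v
b(5) = -2784 + 384v
b(6) = -13440 + 1856v
So -13440 + 1856v = -24576, giving v = -6.

-6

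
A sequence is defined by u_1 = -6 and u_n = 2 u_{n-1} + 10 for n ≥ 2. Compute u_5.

u_2 = 2(-6) + 10 = -2
u_3 = 2(-2) + 10 = 6
u_4 = 2(6) + 10 = 22
u_5 = 2(22) + 10 = 54

54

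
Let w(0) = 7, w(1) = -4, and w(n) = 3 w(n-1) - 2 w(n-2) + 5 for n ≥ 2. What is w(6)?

w(2) = 3(-4) - 2(7) + 5 = -21
w(3) = 3(-21) - 2(-4) + 5 = -50
w(4) = 3(-50) - 2(-21) + 5 = -103
w(5) = 3(-103) - 2(-50) + 5 = -204
w(6) = 3(-204) - 2(-103) + 5 = -401

-401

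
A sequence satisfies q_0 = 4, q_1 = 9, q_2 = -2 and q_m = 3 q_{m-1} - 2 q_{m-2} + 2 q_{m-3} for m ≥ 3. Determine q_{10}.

q_3 = 3(-2) - 2(9) + 2(4) = -16
q_4 = 3(-16) - 2(-2) + 2(9) = -26
q_5 = 3(-26) - 2(-16) + 2(-2) = -50
q_6 = 3(-50) - 2(-26) + 2(-16) = -130
q_7 = 3(-130) - 2(-50) + 2(-26) = -342
q_8 = 3(-342) - 2(-130) + 2(-50) = -866
q_9 = 3(-866) - 2(-342) + 2(-130) = -2174
q_{10} = 3(-2174) - 2(-866) + 2(-342) = -5474

-5474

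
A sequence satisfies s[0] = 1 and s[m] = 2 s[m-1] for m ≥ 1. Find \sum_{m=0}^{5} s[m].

s[1] = 2·1 = 2
s[2] = 2·2 = 4
s[3] = 2·4 = 8
s[4] = 2·8 = 16
s[5] = 2·16 = 32
Sum = 1 + 2 + 4 + 8 + 16 + 32 = 63

63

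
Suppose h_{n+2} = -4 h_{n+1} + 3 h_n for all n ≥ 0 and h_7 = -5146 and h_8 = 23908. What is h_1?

2

Rearranging, h_{n-2} = (h_n + 4 h_{n-1}) / 3.
h_6 = (23908 + 4(-5146)) / 3 = 3324/3 = 1108
h_5 = (-5146 + 4(1108)) / 3 = -714/3 = -238
h_4 = (1108 + 4(-238)) / 3 = 156/3 = 52
h_3 = (-238 + 4(52)) / 3 = -30/3 = -10
h_2 = (52 + 4(-10)) / 3 = 12/3 = 4
h_1 = (-10 + 4(4)) / 3 = 6/3 = 2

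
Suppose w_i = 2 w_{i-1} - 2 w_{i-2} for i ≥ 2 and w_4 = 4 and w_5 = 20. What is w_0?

-1

Rearranging, w_{i-2} = (w_i - 2 w_{i-1}) / -2.
w_3 = (20 - 2*4) / -2 = 12/-2 = -6
w_2 = (4 - 2*(-6)) / -2 = 16/-2 = -8
w_1 = (-6 - 2*(-8)) / -2 = 10/-2 = -5
w_0 = (-8 - 2*(-5)) / -2 = 2/-2 = -1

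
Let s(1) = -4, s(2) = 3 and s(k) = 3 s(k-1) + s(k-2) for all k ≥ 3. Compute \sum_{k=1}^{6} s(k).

s(3) = 3*3 + (-4) = 5
s(4) = 3*5 + 3 = 18
s(5) = 3*18 + 5 = 59
s(6) = 3*59 + 18 = 195
Sum = (-4) + 3 + 5 + 18 + 59 + 195 = 276

276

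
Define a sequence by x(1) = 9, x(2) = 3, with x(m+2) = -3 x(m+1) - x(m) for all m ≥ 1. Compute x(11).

x(3) = -3(3) - 9 = -18
x(4) = -3(-18) - 3 = 51
x(5) = -3(51) - (-18) = -135
x(6) = -3(-135) - 51 = 354
x(7) = -3(354) - (-135) = -927
x(8) = -3(-927) - 354 = 2427
x(9) = -3(2427) - (-927) = -6354
x(10) = -3(-6354) - 2427 = 16635
x(11) = -3(16635) - (-6354) = -43551

-43551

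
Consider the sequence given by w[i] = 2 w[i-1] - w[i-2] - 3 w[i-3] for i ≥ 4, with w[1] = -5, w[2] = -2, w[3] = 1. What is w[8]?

w[4] = 2*1 - (-2) - 3*(-5) = 19
w[5] = 2*19 - 1 - 3*(-2) = 43
w[6] = 2*43 - 19 - 3*1 = 64
w[7] = 2*64 - 43 - 3*19 = 28
w[8] = 2*28 - 64 - 3*43 = -137

-137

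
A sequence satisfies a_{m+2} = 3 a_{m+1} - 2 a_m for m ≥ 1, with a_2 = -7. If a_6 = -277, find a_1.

Let a_1 = y.
a_3 = -21 - 2y
a_4 = -49 - 6y
a_5 = -105 - 14y
a_6 = -217 - 30y
So -217 - 30y = -277, giving y = 2.

2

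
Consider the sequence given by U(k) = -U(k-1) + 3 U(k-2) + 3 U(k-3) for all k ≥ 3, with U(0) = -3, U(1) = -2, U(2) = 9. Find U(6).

U(3) = -9 + 3*(-2) + 3*(-3) = -24
U(4) = -(-24) + 3*9 + 3*(-2) = 45
U(5) = -45 + 3*(-24) + 3*9 = -90
U(6) = -(-90) + 3*45 + 3*(-24) = 153

153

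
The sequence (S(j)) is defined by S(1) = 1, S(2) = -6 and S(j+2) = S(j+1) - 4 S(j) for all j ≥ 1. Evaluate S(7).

S(3) = (-6) - 4*1 = -10
S(4) = (-10) - 4*(-6) = 14
S(5) = 14 - 4*(-10) = 54
S(6) = 54 - 4*14 = -2
S(7) = (-2) - 4*54 = -218

-218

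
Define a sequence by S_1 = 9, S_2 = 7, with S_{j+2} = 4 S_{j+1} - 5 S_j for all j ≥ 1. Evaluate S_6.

-793

S_3 = 4*7 - 5*9 = -17
S_4 = 4*(-17) - 5*7 = -103
S_5 = 4*(-103) - 5*(-17) = -327
S_6 = 4*(-327) - 5*(-103) = -793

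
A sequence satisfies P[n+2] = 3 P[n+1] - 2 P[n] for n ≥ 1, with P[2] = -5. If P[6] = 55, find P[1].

-7

Let P[1] = v.
P[3] = -15 - 2v
P[4] = -35 - 6v
P[5] = -75 - 14v
P[6] = -155 - 30v
So -155 - 30v = 55, giving v = -7.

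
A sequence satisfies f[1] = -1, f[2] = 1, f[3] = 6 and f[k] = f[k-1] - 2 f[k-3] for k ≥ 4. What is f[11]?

f[4] = 6 - 2*(-1) = 8
f[5] = 8 - 2*1 = 6
f[6] = 6 - 2*6 = -6
f[7] = (-6) - 2*8 = -22
f[8] = (-22) - 2*6 = -34
f[9] = (-34) - 2*(-6) = -22
f[10] = (-22) - 2*(-22) = 22
f[11] = 22 - 2*(-34) = 90

90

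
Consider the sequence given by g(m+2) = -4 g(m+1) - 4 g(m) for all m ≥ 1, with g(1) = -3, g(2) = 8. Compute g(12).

g(3) = -4(8) - 4(-3) = -20
g(4) = -4(-20) - 4(8) = 48
g(5) = -4(48) - 4(-20) = -112
g(6) = -4(-112) - 4(48) = 256
g(7) = -4(256) - 4(-112) = -576
g(8) = -4(-576) - 4(256) = 1280
g(9) = -4(1280) - 4(-576) = -2816
g(10) = -4(-2816) - 4(1280) = 6144
g(11) = -4(6144) - 4(-2816) = -13312
g(12) = -4(-13312) - 4(6144) = 28672

28672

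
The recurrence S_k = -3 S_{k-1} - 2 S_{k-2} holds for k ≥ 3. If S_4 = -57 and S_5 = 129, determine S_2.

Rearranging, S_{k-2} = (S_k + 3 S_{k-1}) / -2.
S_3 = (129 + 3·(-57)) / -2 = -42/-2 = 21
S_2 = (-57 + 3·21) / -2 = 6/-2 = -3

-3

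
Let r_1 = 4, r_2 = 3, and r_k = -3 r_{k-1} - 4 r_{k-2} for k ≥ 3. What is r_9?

r_3 = -3·3 - 4·4 = -25
r_4 = -3·(-25) - 4·3 = 63
r_5 = -3·63 - 4·(-25) = -89
r_6 = -3·(-89) - 4·63 = 15
r_7 = -3·15 - 4·(-89) = 311
r_8 = -3·311 - 4·15 = -993
r_9 = -3·(-993) - 4·311 = 1735

1735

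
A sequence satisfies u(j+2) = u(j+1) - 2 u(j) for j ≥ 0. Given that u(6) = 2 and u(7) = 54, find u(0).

-4

Rearranging, u(j-2) = (u(j) - u(j-1)) / -2.
u(5) = (54 - 2) / -2 = 52/-2 = -26
u(4) = (2 - (-26)) / -2 = 28/-2 = -14
u(3) = (-26 - (-14)) / -2 = -12/-2 = 6
u(2) = (-14 - 6) / -2 = -20/-2 = 10
u(1) = (6 - 10) / -2 = -4/-2 = 2
u(0) = (10 - 2) / -2 = 8/-2 = -4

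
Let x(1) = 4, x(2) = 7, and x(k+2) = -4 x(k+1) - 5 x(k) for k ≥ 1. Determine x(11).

x(3) = -4*7 - 5*4 = -48
x(4) = -4*(-48) - 5*7 = 157
x(5) = -4*157 - 5*(-48) = -388
x(6) = -4*(-388) - 5*157 = 767
x(7) = -4*767 - 5*(-388) = -1128
x(8) = -4*(-1128) - 5*767 = 677
x(9) = -4*677 - 5*(-1128) = 2932
x(10) = -4*2932 - 5*677 = -15113
x(11) = -4*(-15113) - 5*2932 = 45792

45792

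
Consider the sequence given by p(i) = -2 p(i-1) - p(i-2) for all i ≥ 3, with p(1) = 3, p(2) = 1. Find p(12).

41

p(3) = -2(1) - 3 = -5
p(4) = -2(-5) - 1 = 9
p(5) = -2(9) - (-5) = -13
p(6) = -2(-13) - 9 = 17
p(7) = -2(17) - (-13) = -21
p(8) = -2(-21) - 17 = 25
p(9) = -2(25) - (-21) = -29
p(10) = -2(-29) - 25 = 33
p(11) = -2(33) - (-29) = -37
p(12) = -2(-37) - 33 = 41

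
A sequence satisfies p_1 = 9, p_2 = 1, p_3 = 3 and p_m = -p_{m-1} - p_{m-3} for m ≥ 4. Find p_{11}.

114

p_4 = -3 - 9 = -12
p_5 = -(-12) - 1 = 11
p_6 = -11 - 3 = -14
p_7 = -(-14) - (-12) = 26
p_8 = -26 - 11 = -37
p_9 = -(-37) - (-14) = 51
p_{10} = -51 - 26 = -77
p_{11} = -(-77) - (-37) = 114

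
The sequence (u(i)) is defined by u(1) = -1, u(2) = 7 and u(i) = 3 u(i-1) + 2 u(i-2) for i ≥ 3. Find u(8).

u(3) = 3·7 + 2·(-1) = 19
u(4) = 3·19 + 2·7 = 71
u(5) = 3·71 + 2·19 = 251
u(6) = 3·251 + 2·71 = 895
u(7) = 3·895 + 2·251 = 3187
u(8) = 3·3187 + 2·895 = 11351

11351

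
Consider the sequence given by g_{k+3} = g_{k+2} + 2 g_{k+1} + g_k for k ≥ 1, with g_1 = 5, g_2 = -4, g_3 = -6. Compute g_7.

g_4 = (-6) + 2(-4) + 5 = -9
g_5 = (-9) + 2(-6) + (-4) = -25
g_6 = (-25) + 2(-9) + (-6) = -49
g_7 = (-49) + 2(-25) + (-9) = -108

-108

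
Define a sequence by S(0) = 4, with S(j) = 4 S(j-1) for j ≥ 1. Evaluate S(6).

16384

S(1) = 4·4 = 16
S(2) = 4·16 = 64
S(3) = 4·64 = 256
S(4) = 4·256 = 1024
S(5) = 4·1024 = 4096
S(6) = 4·4096 = 16384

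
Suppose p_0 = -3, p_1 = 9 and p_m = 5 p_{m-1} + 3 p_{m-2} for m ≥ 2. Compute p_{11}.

p_2 = 5(9) + 3(-3) = 36
p_3 = 5(36) + 3(9) = 207
p_4 = 5(207) + 3(36) = 1143
p_5 = 5(1143) + 3(207) = 6336
p_6 = 5(6336) + 3(1143) = 35109
p_7 = 5(35109) + 3(6336) = 194553
p_8 = 5(194553) + 3(35109) = 1078092
p_9 = 5(1078092) + 3(194553) = 5974119
p_{10} = 5(5974119) + 3(1078092) = 33104871
p_{11} = 5(33104871) + 3(5974119) = 183446712

183446712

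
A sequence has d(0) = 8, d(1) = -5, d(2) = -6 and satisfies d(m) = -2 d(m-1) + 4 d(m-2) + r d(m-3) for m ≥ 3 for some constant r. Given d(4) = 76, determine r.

d(3) = -8 + 8r
d(4) = -8 - 21r
So -8 - 21r = 76, giving r = -4.

-4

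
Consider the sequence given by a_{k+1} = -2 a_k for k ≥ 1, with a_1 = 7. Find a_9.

1792

a_2 = -2·7 = -14
a_3 = -2·(-14) = 28
a_4 = -2·28 = -56
a_5 = -2·(-56) = 112
a_6 = -2·112 = -224
a_7 = -2·(-224) = 448
a_8 = -2·448 = -896
a_9 = -2·(-896) = 1792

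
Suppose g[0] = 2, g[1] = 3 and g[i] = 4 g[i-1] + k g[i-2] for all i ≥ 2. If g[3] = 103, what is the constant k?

g[2] = 12 + 2k
g[3] = 48 + 11k
So 48 + 11k = 103, giving k = 5.

5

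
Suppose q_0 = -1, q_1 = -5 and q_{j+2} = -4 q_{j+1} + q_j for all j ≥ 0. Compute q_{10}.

1981891

q_2 = -4(-5) + (-1) = 19
q_3 = -4(19) + (-5) = -81
q_4 = -4(-81) + 19 = 343
q_5 = -4(343) + (-81) = -1453
q_6 = -4(-1453) + 343 = 6155
q_7 = -4(6155) + (-1453) = -26073
q_8 = -4(-26073) + 6155 = 110447
q_9 = -4(110447) + (-26073) = -467861
q_{10} = -4(-467861) + 110447 = 1981891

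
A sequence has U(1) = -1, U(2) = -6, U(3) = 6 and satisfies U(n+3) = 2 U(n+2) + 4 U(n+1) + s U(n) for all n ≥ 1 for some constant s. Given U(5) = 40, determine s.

U(4) = -12 - s
U(5) = -8s
So -8s = 40, giving s = -5.

-5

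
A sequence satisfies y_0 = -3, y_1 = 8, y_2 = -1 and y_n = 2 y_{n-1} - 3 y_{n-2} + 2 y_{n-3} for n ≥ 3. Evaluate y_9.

y_3 = 2*(-1) - 3*8 + 2*(-3) = -32
y_4 = 2*(-32) - 3*(-1) + 2*8 = -45
y_5 = 2*(-45) - 3*(-32) + 2*(-1) = 4
y_6 = 2*4 - 3*(-45) + 2*(-32) = 79
y_7 = 2*79 - 3*4 + 2*(-45) = 56
y_8 = 2*56 - 3*79 + 2*4 = -117
y_9 = 2*(-117) - 3*56 + 2*79 = -244

-244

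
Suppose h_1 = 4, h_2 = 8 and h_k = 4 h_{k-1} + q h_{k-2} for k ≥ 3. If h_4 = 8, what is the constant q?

h_3 = 32 + 4q
h_4 = 128 + 24q
So 128 + 24q = 8, giving q = -5.

-5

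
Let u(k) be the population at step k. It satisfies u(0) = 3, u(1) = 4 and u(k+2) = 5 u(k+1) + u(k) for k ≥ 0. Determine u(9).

u(2) = 5*4 + 3 = 23
u(3) = 5*23 + 4 = 119
u(4) = 5*119 + 23 = 618
u(5) = 5*618 + 119 = 3209
u(6) = 5*3209 + 618 = 16663
u(7) = 5*16663 + 3209 = 86524
u(8) = 5*86524 + 16663 = 449283
u(9) = 5*449283 + 86524 = 2332939

2332939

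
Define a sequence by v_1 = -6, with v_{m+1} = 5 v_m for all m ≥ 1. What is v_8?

-468750

v_2 = 5·(-6) = -30
v_3 = 5·(-30) = -150
v_4 = 5·(-150) = -750
v_5 = 5·(-750) = -3750
v_6 = 5·(-3750) = -18750
v_7 = 5·(-18750) = -93750
v_8 = 5·(-93750) = -468750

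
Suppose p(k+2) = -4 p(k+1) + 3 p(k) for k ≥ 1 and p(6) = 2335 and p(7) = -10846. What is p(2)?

Rearranging, p(k-2) = (p(k) + 4 p(k-1)) / 3.
p(5) = (-10846 + 4(2335)) / 3 = -1506/3 = -502
p(4) = (2335 + 4(-502)) / 3 = 327/3 = 109
p(3) = (-502 + 4(109)) / 3 = -66/3 = -22
p(2) = (109 + 4(-22)) / 3 = 21/3 = 7

7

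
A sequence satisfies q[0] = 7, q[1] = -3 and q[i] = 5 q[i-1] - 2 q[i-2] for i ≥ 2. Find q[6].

-13261

q[2] = 5(-3) - 2(7) = -29
q[3] = 5(-29) - 2(-3) = -139
q[4] = 5(-139) - 2(-29) = -637
q[5] = 5(-637) - 2(-139) = -2907
q[6] = 5(-2907) - 2(-637) = -13261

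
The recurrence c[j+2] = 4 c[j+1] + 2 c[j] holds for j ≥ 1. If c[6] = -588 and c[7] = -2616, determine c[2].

Rearranging, c[j-2] = (c[j] - 4 c[j-1]) / 2.
c[5] = (-2616 - 4(-588)) / 2 = -264/2 = -132
c[4] = (-588 - 4(-132)) / 2 = -60/2 = -30
c[3] = (-132 - 4(-30)) / 2 = -12/2 = -6
c[2] = (-30 - 4(-6)) / 2 = -6/2 = -3

-3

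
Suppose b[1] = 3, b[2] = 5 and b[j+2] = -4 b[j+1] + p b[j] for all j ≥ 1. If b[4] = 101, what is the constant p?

b[3] = -20 + 3p
b[4] = 80 - 7p
So 80 - 7p = 101, giving p = -3.

-3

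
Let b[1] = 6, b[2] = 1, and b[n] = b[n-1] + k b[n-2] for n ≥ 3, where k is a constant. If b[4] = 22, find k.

b[3] = 1 + 6k
b[4] = 1 + 7k
So 1 + 7k = 22, giving k = 3.

3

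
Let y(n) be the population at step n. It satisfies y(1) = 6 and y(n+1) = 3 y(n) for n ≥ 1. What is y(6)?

1458

y(2) = 3(6) = 18
y(3) = 3(18) = 54
y(4) = 3(54) = 162
y(5) = 3(162) = 486
y(6) = 3(486) = 1458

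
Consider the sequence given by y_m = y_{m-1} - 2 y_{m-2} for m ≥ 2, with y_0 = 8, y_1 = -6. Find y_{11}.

y_2 = (-6) - 2*8 = -22
y_3 = (-22) - 2*(-6) = -10
y_4 = (-10) - 2*(-22) = 34
y_5 = 34 - 2*(-10) = 54
y_6 = 54 - 2*34 = -14
y_7 = (-14) - 2*54 = -122
y_8 = (-122) - 2*(-14) = -94
y_9 = (-94) - 2*(-122) = 150
y_{10} = 150 - 2*(-94) = 338
y_{11} = 338 - 2*150 = 38

38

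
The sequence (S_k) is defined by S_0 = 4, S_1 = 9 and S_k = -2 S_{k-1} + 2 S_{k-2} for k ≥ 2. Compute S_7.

S_2 = -2*9 + 2*4 = -10
S_3 = -2*(-10) + 2*9 = 38
S_4 = -2*38 + 2*(-10) = -96
S_5 = -2*(-96) + 2*38 = 268
S_6 = -2*268 + 2*(-96) = -728
S_7 = -2*(-728) + 2*268 = 1992

1992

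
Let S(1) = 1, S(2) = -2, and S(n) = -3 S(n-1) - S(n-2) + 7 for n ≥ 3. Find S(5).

S(3) = -3*(-2) - 1 + 7 = 12
S(4) = -3*12 - (-2) + 7 = -27
S(5) = -3*(-27) - 12 + 7 = 76

76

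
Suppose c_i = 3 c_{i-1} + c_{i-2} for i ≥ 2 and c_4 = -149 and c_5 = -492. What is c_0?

-5

Rearranging, c_{i-2} = c_i - 3 c_{i-1}.
c_3 = -492 - 3(-149) = -45
c_2 = -149 - 3(-45) = -14
c_1 = -45 - 3(-14) = -3
c_0 = -14 - 3(-3) = -5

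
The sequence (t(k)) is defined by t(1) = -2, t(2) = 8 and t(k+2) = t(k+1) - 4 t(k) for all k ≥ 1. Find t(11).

t(3) = 8 - 4*(-2) = 16
t(4) = 16 - 4*8 = -16
t(5) = (-16) - 4*16 = -80
t(6) = (-80) - 4*(-16) = -16
t(7) = (-16) - 4*(-80) = 304
t(8) = 304 - 4*(-16) = 368
t(9) = 368 - 4*304 = -848
t(10) = (-848) - 4*368 = -2320
t(11) = (-2320) - 4*(-848) = 1072

1072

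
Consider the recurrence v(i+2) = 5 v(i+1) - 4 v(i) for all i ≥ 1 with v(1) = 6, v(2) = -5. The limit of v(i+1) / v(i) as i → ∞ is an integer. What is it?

The characteristic equation is r^2 - 5r + 4 = 0, which factors as (r - 4)(r - 1) = 0.
So the roots are 4 and 1. Since |4| > |1| and the coefficient of 4^i is non-zero, the ratio tends to 4.

4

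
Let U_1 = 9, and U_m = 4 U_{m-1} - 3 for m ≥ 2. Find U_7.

32769

U_2 = 4(9) - 3 = 33
U_3 = 4(33) - 3 = 129
U_4 = 4(129) - 3 = 513
U_5 = 4(513) - 3 = 2049
U_6 = 4(2049) - 3 = 8193
U_7 = 4(8193) - 3 = 32769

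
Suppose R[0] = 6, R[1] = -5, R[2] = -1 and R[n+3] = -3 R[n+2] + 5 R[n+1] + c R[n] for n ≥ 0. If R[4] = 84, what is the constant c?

R[3] = -22 + 6c
R[4] = 61 - 23c
So 61 - 23c = 84, giving c = -1.

-1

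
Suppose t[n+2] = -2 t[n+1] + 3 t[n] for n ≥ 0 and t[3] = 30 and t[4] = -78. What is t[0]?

Rearranging, t[n-2] = (t[n] + 2 t[n-1]) / 3.
t[2] = (-78 + 2(30)) / 3 = -18/3 = -6
t[1] = (30 + 2(-6)) / 3 = 18/3 = 6
t[0] = (-6 + 2(6)) / 3 = 6/3 = 2

2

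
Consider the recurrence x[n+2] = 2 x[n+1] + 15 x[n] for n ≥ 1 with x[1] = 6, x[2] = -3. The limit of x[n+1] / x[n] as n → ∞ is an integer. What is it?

5

The characteristic equation is r^2 - 2r - 15 = 0, which factors as (r - 5)(r + 3) = 0.
So the roots are 5 and -3. Since |5| > |-3| and the coefficient of 5^n is non-zero, the ratio tends to 5.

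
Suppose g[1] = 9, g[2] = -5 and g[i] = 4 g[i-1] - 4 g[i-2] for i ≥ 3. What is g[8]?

g[3] = 4(-5) - 4(9) = -56
g[4] = 4(-56) - 4(-5) = -204
g[5] = 4(-204) - 4(-56) = -592
g[6] = 4(-592) - 4(-204) = -1552
g[7] = 4(-1552) - 4(-592) = -3840
g[8] = 4(-3840) - 4(-1552) = -9152

-9152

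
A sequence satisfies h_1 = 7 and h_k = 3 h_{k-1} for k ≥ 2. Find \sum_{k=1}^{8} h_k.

h_2 = 3*7 = 21
h_3 = 3*21 = 63
h_4 = 3*63 = 189
h_5 = 3*189 = 567
h_6 = 3*567 = 1701
h_7 = 3*1701 = 5103
h_8 = 3*5103 = 15309
Sum = 7 + 21 + 63 + 189 + 567 + 1701 + 5103 + 15309 = 22960

22960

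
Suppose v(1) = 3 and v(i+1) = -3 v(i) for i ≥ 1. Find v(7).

v(2) = -3·3 = -9
v(3) = -3·(-9) = 27
v(4) = -3·27 = -81
v(5) = -3·(-81) = 243
v(6) = -3·243 = -729
v(7) = -3·(-729) = 2187

2187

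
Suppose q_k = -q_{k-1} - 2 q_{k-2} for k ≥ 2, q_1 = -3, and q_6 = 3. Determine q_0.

-6

Let q_0 = y.
q_2 = 3 - 2y
q_3 = 3 + 2y
q_4 = -9 + 2y
q_5 = 3 - 6y
q_6 = 15 + 2y
So 15 + 2y = 3, giving y = -6.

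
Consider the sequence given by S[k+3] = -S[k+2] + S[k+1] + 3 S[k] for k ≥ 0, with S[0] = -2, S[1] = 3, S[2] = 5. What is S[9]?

S[3] = -5 + 3 + 3*(-2) = -8
S[4] = -(-8) + 5 + 3*3 = 22
S[5] = -22 + (-8) + 3*5 = -15
S[6] = -(-15) + 22 + 3*(-8) = 13
S[7] = -13 + (-15) + 3*22 = 38
S[8] = -38 + 13 + 3*(-15) = -70
S[9] = -(-70) + 38 + 3*13 = 147

147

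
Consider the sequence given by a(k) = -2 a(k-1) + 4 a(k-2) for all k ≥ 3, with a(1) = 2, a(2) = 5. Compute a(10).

22016

a(3) = -2(5) + 4(2) = -2
a(4) = -2(-2) + 4(5) = 24
a(5) = -2(24) + 4(-2) = -56
a(6) = -2(-56) + 4(24) = 208
a(7) = -2(208) + 4(-56) = -640
a(8) = -2(-640) + 4(208) = 2112
a(9) = -2(2112) + 4(-640) = -6784
a(10) = -2(-6784) + 4(2112) = 22016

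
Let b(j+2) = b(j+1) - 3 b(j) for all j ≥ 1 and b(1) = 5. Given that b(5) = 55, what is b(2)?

Let b(2) = w.
b(3) = -15 + w
b(4) = -15 - 2w
b(5) = 30 - 5w
So 30 - 5w = 55, giving w = -5.

-5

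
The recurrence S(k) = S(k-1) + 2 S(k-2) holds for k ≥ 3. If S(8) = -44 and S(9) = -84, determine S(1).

1

Rearranging, S(k-2) = (S(k) - S(k-1)) / 2.
S(7) = (-84 - (-44)) / 2 = -40/2 = -20
S(6) = (-44 - (-20)) / 2 = -24/2 = -12
S(5) = (-20 - (-12)) / 2 = -8/2 = -4
S(4) = (-12 - (-4)) / 2 = -8/2 = -4
S(3) = (-4 - (-4)) / 2 = 0/2 = 0
S(2) = (-4 - 0) / 2 = -4/2 = -2
S(1) = (0 - (-2)) / 2 = 2/2 = 1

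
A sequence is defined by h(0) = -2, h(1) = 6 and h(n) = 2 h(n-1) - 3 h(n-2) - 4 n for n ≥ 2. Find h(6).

h(2) = 2·6 - 3·(-2) - 8 = 10
h(3) = 2·10 - 3·6 - 12 = -10
h(4) = 2·(-10) - 3·10 - 16 = -66
h(5) = 2·(-66) - 3·(-10) - 20 = -122
h(6) = 2·(-122) - 3·(-66) - 24 = -70

-70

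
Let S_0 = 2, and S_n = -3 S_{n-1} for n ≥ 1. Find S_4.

S_1 = -3*2 = -6
S_2 = -3*(-6) = 18
S_3 = -3*18 = -54
S_4 = -3*(-54) = 162

162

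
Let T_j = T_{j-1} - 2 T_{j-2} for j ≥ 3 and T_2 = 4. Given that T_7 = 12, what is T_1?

Let T_1 = y.
T_3 = 4 - 2y
T_4 = -4 - 2y
T_5 = -12 + 2y
T_6 = -4 + 6y
T_7 = 20 + 2y
So 20 + 2y = 12, giving y = -4.

-4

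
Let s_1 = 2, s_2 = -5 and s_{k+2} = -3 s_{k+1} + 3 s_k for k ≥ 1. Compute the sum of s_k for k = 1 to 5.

237

s_3 = -3(-5) + 3(2) = 21
s_4 = -3(21) + 3(-5) = -78
s_5 = -3(-78) + 3(21) = 297
Sum = 2 + (-5) + 21 + (-78) + 297 = 237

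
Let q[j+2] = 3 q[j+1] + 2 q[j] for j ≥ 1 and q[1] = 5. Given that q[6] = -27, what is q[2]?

-3

Let q[2] = z.
q[3] = 10 + 3z
q[4] = 30 + 11z
q[5] = 110 + 39z
q[6] = 390 + 139z
So 390 + 139z = -27, giving z = -3.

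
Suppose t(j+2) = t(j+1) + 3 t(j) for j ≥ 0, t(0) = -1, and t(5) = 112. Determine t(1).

7

Let t(1) = y.
t(2) = -3 + y
t(3) = -3 + 4y
t(4) = -12 + 7y
t(5) = -21 + 19y
So -21 + 19y = 112, giving y = 7.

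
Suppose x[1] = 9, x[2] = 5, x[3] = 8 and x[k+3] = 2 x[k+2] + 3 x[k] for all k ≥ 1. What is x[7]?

581

x[4] = 2*8 + 3*9 = 43
x[5] = 2*43 + 3*5 = 101
x[6] = 2*101 + 3*8 = 226
x[7] = 2*226 + 3*43 = 581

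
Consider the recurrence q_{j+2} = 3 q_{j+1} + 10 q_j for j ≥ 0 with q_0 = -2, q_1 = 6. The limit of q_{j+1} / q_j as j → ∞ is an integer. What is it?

5

The characteristic equation is r^2 - 3r - 10 = 0, which factors as (r - 5)(r + 2) = 0.
So the roots are 5 and -2. Since |5| > |-2| and the coefficient of 5^j is non-zero, the ratio tends to 5.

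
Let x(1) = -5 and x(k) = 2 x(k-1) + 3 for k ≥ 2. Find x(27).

-134217731

The fixed point is 3/(1 - 2) = -3, so x(k) + 3 = 2(x(k-1) + 3).
Hence x(k) = -2·2^{k-1} - 3.
x(27) = -2·2^{26} - 3 = -2·67108864 - 3 = -134217731.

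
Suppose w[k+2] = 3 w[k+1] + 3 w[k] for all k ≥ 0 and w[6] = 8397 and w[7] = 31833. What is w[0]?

Rearranging, w[k-2] = (w[k] - 3 w[k-1]) / 3.
w[5] = (31833 - 3·8397) / 3 = 6642/3 = 2214
w[4] = (8397 - 3·2214) / 3 = 1755/3 = 585
w[3] = (2214 - 3·585) / 3 = 459/3 = 153
w[2] = (585 - 3·153) / 3 = 126/3 = 42
w[1] = (153 - 3·42) / 3 = 27/3 = 9
w[0] = (42 - 3·9) / 3 = 15/3 = 5

5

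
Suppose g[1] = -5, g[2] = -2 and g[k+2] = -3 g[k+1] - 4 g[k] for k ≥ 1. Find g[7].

g[3] = -3(-2) - 4(-5) = 26
g[4] = -3(26) - 4(-2) = -70
g[5] = -3(-70) - 4(26) = 106
g[6] = -3(106) - 4(-70) = -38
g[7] = -3(-38) - 4(106) = -310

-310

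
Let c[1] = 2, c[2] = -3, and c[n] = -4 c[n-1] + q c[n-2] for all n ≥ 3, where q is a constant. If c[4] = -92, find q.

c[3] = 12 + 2q
c[4] = -48 - 11q
So -48 - 11q = -92, giving q = 4.

4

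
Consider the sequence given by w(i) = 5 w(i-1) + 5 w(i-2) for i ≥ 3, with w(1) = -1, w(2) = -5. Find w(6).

w(3) = 5(-5) + 5(-1) = -30
w(4) = 5(-30) + 5(-5) = -175
w(5) = 5(-175) + 5(-30) = -1025
w(6) = 5(-1025) + 5(-175) = -6000

-6000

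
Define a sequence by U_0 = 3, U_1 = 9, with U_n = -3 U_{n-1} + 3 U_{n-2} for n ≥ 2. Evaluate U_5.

1134

U_2 = -3(9) + 3(3) = -18
U_3 = -3(-18) + 3(9) = 81
U_4 = -3(81) + 3(-18) = -297
U_5 = -3(-297) + 3(81) = 1134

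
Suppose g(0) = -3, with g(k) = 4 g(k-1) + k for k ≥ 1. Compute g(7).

-41873

g(1) = 4(-3) + 1 = -11
g(2) = 4(-11) + 2 = -42
g(3) = 4(-42) + 3 = -165
g(4) = 4(-165) + 4 = -656
g(5) = 4(-656) + 5 = -2619
g(6) = 4(-2619) + 6 = -10470
g(7) = 4(-10470) + 7 = -41873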